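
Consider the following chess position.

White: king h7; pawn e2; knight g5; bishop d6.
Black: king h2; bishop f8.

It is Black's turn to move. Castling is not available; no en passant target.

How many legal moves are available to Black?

Black to move; king on h2.
In check: yes, from the white bishop on d6.
Legal moves: Kg2, Kh1, Kg1, Bxd6.
Count: 4.

4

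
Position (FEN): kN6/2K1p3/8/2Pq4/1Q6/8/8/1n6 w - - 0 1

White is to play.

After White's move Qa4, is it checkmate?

yes

After Qa4: black king on a8; in check: yes, from the white queen on a4.
King squares — a7: attacked by Qa4; b7: attacked by Kc7; b8: attacked by Kc7.
Black has no legal moves → checkmate.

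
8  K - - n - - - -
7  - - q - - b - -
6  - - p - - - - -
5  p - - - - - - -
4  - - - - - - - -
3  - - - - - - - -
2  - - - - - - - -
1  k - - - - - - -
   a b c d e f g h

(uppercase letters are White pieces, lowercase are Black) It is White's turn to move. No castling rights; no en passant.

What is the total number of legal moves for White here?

White to move; king on a8.
In check: no.
Legal moves: none.
Count: 0.

0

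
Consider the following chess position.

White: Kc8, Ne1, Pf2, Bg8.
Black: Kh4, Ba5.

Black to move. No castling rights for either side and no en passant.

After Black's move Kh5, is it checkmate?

no

After Kh5: white king on c8; in check: no.
White is not in check, so this cannot be checkmate.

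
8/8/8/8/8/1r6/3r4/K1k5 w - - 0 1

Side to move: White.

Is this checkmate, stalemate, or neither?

White to move; white king on a1.
In check: no.
King squares — b1: attacked by Kc1; a2: attacked by Rd2; b2: attacked by Kc1.
Legal moves for White: none.
Not in check and no legal moves → stalemate.

stalemate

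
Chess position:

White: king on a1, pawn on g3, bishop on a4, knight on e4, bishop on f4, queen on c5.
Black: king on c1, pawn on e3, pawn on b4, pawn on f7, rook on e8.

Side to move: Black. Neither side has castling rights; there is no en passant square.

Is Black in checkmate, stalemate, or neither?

checkmate

Black to move; black king on c1.
In check: yes, from the white queen on c5.
King squares — b1: attacked by Ka1; d1: attacked by Ba4; b2: attacked by Ka1; c2: attacked by Ba4; d2: attacked by Ne4.
Legal moves for Black: none.
In check with no legal moves → checkmate.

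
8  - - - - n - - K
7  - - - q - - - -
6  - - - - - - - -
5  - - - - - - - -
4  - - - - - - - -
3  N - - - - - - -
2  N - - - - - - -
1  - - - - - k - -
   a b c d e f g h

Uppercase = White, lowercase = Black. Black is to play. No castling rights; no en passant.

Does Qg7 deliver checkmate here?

After Qg7: white king on h8; in check: yes, from the black queen on g7.
King squares — g7: attacked by Ne8; h7: attacked by Qg7; g8: attacked by Qg7.
White has no legal moves → checkmate.

yes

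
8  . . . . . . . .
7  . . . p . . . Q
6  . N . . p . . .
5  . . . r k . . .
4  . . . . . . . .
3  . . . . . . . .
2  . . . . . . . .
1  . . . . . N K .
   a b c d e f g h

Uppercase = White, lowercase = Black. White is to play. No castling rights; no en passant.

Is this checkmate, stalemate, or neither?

White to move; white king on g1.
In check: no.
Legal moves for White include: Qh8+, Qg8, Qg7+, Qf7, Qe7, Qxd7, Qh6, Qg6, Qh5+, Qf5+, Qh4, Qe4+, Qh3, Qd3, Qh2+, Qc2, Qh1, Qb1, ... (list truncated; more exist).
White has legal moves and is not in check → neither.

neither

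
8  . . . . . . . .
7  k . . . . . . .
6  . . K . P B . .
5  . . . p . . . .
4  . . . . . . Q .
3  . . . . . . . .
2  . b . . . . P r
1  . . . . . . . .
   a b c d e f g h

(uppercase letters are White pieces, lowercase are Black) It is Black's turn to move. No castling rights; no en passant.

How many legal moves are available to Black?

19

Black to move; king on a7.
In check: no.
Legal moves: Kb8, Ka8, Ka6, Rh8, Rh7, Rh6, Rh5, Rh4, Rh3, Rxg2, Rh1, Bxf6, Be5, Bd4, Bc3, Ba3, Bc1, Ba1, d4.
Count: 19.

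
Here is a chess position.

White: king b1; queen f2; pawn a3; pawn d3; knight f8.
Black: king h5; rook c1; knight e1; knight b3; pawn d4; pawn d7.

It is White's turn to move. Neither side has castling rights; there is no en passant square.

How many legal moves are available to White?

2

White to move; king on b1.
In check: yes, from the black rook on c1.
Legal moves: Kb2, Ka2.
Count: 2.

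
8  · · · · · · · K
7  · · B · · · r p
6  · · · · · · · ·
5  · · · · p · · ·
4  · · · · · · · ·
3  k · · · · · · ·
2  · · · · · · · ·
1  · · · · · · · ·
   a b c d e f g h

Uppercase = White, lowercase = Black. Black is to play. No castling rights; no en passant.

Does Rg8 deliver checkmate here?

no

After Rg8: white king on h8; in check: yes, from the black rook on g8.
White has 2 legal replies: Kxg8, Kxh7.
In check but a legal move exists → not checkmate.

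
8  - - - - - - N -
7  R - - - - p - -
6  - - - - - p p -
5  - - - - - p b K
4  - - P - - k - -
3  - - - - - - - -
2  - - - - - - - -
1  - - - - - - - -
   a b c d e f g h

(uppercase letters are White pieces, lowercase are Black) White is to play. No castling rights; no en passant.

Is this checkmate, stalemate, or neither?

White to move; white king on h5.
In check: yes, from the black pawn on g6.
King squares — g4: attacked by Kf4; h4: attacked by Bg5; g5: attacked by Kf4; g6: attacked by Pf7; h6: attacked by Bg5.
Legal moves for White: none.
In check with no legal moves → checkmate.

checkmate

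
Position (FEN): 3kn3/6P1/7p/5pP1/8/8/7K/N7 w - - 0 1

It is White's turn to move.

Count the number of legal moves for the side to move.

13

White to move; king on h2.
In check: no.
Legal moves: Kh3, Kg3, Kg2, Kh1, Kg1, Nb3, Nc2, gxh6, g8=Q, g8=R, g8=B, g8=N, g6.
Count: 13.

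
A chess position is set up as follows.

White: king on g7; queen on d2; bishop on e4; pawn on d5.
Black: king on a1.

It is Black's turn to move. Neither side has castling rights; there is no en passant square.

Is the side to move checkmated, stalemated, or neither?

stalemate

Black to move; black king on a1.
In check: no.
King squares — b1: attacked by Be4; a2: attacked by Qd2; b2: attacked by Qd2.
Legal moves for Black: none.
Not in check and no legal moves → stalemate.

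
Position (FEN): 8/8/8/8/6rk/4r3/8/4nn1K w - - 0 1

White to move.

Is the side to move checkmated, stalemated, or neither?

stalemate

White to move; white king on h1.
In check: no.
King squares — g1: attacked by Rg4; g2: attacked by Ne1; h2: attacked by Nf1.
Legal moves for White: none.
Not in check and no legal moves → stalemate.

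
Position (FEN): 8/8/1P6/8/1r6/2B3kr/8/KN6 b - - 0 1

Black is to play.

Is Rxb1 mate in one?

no

After Rxb1: white king on a1; in check: yes, from the black rook on b1.
White has 2 legal replies: Ka2, Kxb1.
In check but a legal move exists → not checkmate.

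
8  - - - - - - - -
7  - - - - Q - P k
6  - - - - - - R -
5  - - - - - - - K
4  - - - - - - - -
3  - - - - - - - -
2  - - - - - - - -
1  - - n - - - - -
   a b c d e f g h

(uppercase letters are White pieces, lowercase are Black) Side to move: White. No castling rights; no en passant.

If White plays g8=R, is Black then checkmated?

After g8=R: black king on h7; in check: yes, from the white queen on e7.
King squares — g6: attacked by Kh5; h6: attacked by Kh5; g7: attacked by Rg6; g8: attacked by Rg6; h8: attacked by Rg8.
Black has no legal moves → checkmate.

yes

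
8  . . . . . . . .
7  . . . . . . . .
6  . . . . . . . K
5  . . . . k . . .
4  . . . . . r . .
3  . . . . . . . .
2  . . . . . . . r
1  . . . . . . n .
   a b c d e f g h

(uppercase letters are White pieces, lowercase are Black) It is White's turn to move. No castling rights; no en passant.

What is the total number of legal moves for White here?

White to move; king on h6.
In check: yes, from the black rook on h2.
Legal moves: Kg7, Kg6, Kg5.
Count: 3.

3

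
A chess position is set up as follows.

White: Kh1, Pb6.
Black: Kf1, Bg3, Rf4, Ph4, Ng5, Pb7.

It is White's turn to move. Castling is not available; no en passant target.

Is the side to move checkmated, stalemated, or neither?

stalemate

White to move; white king on h1.
In check: no.
King squares — g1: attacked by Kf1; g2: attacked by Kf1; h2: attacked by Bg3.
Legal moves for White: none.
Not in check and no legal moves → stalemate.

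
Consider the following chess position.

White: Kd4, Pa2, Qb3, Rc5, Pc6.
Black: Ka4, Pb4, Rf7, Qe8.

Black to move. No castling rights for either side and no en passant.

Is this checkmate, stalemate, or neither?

checkmate

Black to move; black king on a4.
In check: yes, from the white queen on b3.
King squares — a3: attacked by Qb3; b3: attacked by Pa2; b4: own pawn; a5: attacked by Rc5; b5: attacked by Rc5.
Legal moves for Black: none.
In check with no legal moves → checkmate.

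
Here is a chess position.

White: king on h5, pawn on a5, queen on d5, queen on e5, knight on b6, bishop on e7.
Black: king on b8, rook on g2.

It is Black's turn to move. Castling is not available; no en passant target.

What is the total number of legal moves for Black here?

1

Black to move; king on b8.
In check: yes, from the white queen on e5.
Legal moves: Ka7.
Count: 1.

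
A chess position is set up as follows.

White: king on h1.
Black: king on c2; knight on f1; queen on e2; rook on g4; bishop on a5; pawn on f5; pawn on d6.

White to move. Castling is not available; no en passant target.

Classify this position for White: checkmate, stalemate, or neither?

stalemate

White to move; white king on h1.
In check: no.
King squares — g1: attacked by Rg4; g2: attacked by Qe2; h2: attacked by Nf1.
Legal moves for White: none.
Not in check and no legal moves → stalemate.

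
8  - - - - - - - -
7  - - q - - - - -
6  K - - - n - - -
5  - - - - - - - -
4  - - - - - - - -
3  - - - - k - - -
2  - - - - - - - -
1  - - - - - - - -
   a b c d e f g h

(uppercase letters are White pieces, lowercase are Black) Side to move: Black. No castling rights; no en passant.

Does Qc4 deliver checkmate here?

After Qc4: white king on a6; in check: yes, from the black queen on c4.
White has 4 legal replies: Kb7, Ka7, Kb6, Ka5.
In check but a legal move exists → not checkmate.

no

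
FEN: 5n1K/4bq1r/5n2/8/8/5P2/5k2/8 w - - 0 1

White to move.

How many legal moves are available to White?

0

White to move; king on h8.
In check: yes, from the black rook on h7.
Legal moves: none.
Count: 0.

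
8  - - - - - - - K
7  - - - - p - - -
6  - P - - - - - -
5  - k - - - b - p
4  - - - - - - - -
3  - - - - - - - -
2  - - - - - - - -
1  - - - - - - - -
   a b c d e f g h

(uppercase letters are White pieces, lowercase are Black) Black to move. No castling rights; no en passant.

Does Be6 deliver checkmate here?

After Be6: white king on h8; in check: no.
White is not in check, so this cannot be checkmate.

no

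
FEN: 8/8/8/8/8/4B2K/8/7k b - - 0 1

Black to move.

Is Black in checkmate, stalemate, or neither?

Black to move; black king on h1.
In check: no.
King squares — g1: attacked by Be3; g2: attacked by Kh3; h2: attacked by Kh3.
Legal moves for Black: none.
Not in check and no legal moves → stalemate.

stalemate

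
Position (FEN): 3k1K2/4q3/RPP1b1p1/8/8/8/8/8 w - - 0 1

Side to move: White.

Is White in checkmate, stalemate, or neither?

White to move; white king on f8.
In check: yes, from the black queen on e7.
King squares — e7: attacked by Kd8; f7: attacked by Be6; g7: attacked by Qe7; e8: attacked by Qe7; g8: attacked by Be6.
Legal moves for White: none.
In check with no legal moves → checkmate.

checkmate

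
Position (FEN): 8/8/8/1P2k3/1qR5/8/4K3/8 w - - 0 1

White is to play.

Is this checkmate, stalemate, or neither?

neither

White to move; white king on e2.
In check: no.
Legal moves for White include: Rc8, Rc7, Rc6, Rc5+, Rh4, Rg4, Rf4, Re4+, Rd4, Rxb4, Rc3, Rc2, Rc1, Kf3, Ke3, Kd3, Kf2, Kf1, ... (list truncated; more exist).
White has legal moves and is not in check → neither.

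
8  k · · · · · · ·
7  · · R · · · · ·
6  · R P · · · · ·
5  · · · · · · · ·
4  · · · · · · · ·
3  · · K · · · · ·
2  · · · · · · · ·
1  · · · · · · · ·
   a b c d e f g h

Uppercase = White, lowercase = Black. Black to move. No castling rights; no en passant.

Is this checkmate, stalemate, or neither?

Black to move; black king on a8.
In check: no.
King squares — a7: attacked by Rc7; b7: attacked by Rb6; b8: attacked by Rb6.
Legal moves for Black: none.
Not in check and no legal moves → stalemate.

stalemate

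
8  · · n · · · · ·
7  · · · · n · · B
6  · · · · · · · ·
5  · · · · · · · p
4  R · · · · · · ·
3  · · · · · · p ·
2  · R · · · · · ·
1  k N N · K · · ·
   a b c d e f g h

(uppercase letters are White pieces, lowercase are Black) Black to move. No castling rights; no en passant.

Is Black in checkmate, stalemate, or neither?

neither

Black to move; black king on a1.
In check: yes, from the white rook on a4.
Legal moves for Black: Kxb2.
Black is in check but has 1 legal move → neither.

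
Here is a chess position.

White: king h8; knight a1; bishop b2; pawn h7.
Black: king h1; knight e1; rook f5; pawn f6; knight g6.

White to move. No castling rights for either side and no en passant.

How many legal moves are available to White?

2

White to move; king on h8.
In check: yes, from the black knight on g6.
Legal moves: Kg8, Kg7.
Count: 2.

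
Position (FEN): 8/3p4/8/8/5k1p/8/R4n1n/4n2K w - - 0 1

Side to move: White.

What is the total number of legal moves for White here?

White to move; king on h1.
In check: yes, from the black knight on f2.
Legal moves: Kxh2, Kg1, Rxf2+.
Count: 3.

3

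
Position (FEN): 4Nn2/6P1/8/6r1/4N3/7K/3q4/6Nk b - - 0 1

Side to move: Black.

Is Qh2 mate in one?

yes

After Qh2: white king on h3; in check: yes, from the black queen on h2.
King squares — g2: attacked by Kh1; h2: attacked by Kh1; g3: attacked by Qh2; g4: attacked by Rg5; h4: attacked by Qh2.
White has no legal moves → checkmate.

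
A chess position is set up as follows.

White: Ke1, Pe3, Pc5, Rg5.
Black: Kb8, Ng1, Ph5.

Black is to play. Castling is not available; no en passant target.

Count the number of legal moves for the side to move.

9

Black to move; king on b8.
In check: no.
Legal moves: Kc8, Ka8, Kc7, Kb7, Ka7, Nh3, Nf3+, Ne2, h4.
Count: 9.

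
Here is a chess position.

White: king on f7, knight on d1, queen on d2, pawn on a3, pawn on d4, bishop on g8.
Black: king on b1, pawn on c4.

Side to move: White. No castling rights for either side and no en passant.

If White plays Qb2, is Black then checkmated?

After Qb2: black king on b1; in check: yes, from the white queen on b2.
King squares — a1: attacked by Qb2; c1: attacked by Qb2; a2: attacked by Qb2; b2: attacked by Nd1; c2: attacked by Qb2.
Black has no legal moves → checkmate.

yes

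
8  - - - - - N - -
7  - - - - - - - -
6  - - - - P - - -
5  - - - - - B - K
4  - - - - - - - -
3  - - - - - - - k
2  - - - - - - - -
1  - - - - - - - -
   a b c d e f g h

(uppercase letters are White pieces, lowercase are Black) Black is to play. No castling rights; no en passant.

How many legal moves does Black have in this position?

3

Black to move; king on h3.
In check: yes, from the white bishop on f5.
Legal moves: Kg3, Kh2, Kg2.
Count: 3.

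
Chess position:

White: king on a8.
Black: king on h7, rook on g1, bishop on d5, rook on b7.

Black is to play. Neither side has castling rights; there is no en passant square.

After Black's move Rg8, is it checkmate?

yes

After Rg8: white king on a8; in check: yes, from the black rook on g8.
King squares — a7: attacked by Rb7; b7: attacked by Bd5; b8: attacked by Rb7.
White has no legal moves → checkmate.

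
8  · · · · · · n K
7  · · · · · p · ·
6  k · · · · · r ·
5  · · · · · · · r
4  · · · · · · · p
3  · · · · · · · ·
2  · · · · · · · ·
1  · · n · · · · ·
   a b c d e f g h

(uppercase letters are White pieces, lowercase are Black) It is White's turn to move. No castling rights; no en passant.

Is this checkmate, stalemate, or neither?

White to move; white king on h8.
In check: yes, from the black rook on h5.
King squares — g7: attacked by Rg6; h7: attacked by Rh5; g8: attacked by Rg6.
Legal moves for White: none.
In check with no legal moves → checkmate.

checkmate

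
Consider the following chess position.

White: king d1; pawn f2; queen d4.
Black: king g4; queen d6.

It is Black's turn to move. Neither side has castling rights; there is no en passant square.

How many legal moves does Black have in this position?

7

Black to move; king on g4.
In check: yes, from the white queen on d4.
Legal moves: Kh5, Kg5, Kf5, Kh3, Kf3, Qf4, Qxd4+.
Count: 7.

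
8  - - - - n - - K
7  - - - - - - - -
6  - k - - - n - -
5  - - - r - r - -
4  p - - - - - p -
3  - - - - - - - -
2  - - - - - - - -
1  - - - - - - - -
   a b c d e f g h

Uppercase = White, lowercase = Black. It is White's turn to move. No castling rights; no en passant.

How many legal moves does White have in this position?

White to move; king on h8.
In check: no.
Legal moves: none.
Count: 0.

0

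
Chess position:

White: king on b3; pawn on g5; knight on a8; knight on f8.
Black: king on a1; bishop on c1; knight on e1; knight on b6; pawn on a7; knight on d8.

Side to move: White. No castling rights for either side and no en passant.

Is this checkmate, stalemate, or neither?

White to move; white king on b3.
In check: no.
Legal moves for White: Nh7, Nd7, Ng6, Ne6, Nc7, Nxb6, Kb4, Kc3, g6.
White has 9 legal moves and is not in check → neither.

neither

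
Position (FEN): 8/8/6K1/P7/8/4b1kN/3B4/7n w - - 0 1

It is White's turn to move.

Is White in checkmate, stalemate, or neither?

White to move; white king on g6.
In check: no.
Legal moves for White: Kh7, Kg7, Kf7, Kf6, Kh5, Kf5, Ng5, Nf4, Nf2, Ng1, Bb4, Bxe3, Bc3, Be1+, Bc1, a6.
White has 16 legal moves and is not in check → neither.

neither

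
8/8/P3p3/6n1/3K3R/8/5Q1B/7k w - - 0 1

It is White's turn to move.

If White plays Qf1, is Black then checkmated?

After Qf1: black king on h1; in check: yes, from the white queen on f1.
King squares — g1: attacked by Qf1; g2: attacked by Qf1; h2: attacked by Rh4.
Black has no legal moves → checkmate.

yes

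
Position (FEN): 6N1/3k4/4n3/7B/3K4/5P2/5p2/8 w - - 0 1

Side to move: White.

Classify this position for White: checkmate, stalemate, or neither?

neither

White to move; white king on d4.
In check: yes, from the black knight on e6.
Legal moves for White: Ke5, Kd5, Ke4, Kc4, Ke3, Kd3, Kc3.
White is in check but has 7 legal moves → neither.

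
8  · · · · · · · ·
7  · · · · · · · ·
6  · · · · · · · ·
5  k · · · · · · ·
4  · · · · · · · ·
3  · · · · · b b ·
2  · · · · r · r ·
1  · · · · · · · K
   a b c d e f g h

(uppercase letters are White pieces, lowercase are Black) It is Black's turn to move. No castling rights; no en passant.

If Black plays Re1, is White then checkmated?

yes

After Re1: white king on h1; in check: yes, from the black rook on e1.
King squares — g1: attacked by Re1; g2: attacked by Bf3; h2: attacked by Rg2.
White has no legal moves → checkmate.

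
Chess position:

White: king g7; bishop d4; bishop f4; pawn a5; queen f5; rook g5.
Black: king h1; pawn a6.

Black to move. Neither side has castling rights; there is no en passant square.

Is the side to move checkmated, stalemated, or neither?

stalemate

Black to move; black king on h1.
In check: no.
King squares — g1: attacked by Bd4; g2: attacked by Rg5; h2: attacked by Bf4.
Legal moves for Black: none.
Not in check and no legal moves → stalemate.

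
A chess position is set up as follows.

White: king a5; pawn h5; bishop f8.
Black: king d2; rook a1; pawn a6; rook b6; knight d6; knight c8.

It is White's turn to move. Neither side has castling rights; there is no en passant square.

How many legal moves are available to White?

White to move; king on a5.
In check: yes, from the black rook on a1.
Legal moves: none.
Count: 0.

0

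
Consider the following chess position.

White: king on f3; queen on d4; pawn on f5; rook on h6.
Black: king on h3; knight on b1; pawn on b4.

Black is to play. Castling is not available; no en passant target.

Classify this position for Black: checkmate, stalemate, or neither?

Black to move; black king on h3.
In check: yes, from the white rook on h6.
King squares — g2: attacked by Kf3; h2: attacked by Rh6; g3: attacked by Kf3; g4: attacked by Kf3; h4: attacked by Qd4.
Legal moves for Black: none.
In check with no legal moves → checkmate.

checkmate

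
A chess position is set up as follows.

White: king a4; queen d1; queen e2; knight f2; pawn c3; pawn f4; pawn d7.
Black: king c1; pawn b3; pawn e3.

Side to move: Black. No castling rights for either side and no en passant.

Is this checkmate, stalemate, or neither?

checkmate

Black to move; black king on c1.
In check: yes, from the white queen on d1.
King squares — b1: attacked by Qd1; d1: attacked by Qe2; b2: attacked by Qe2; c2: attacked by Qd1; d2: attacked by Qd1.
Legal moves for Black: none.
In check with no legal moves → checkmate.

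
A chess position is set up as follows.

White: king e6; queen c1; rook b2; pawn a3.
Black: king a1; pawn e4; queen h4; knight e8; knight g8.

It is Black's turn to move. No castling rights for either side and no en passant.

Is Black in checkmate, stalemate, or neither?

Black to move; black king on a1.
In check: yes, from the white queen on c1.
King squares — b1: attacked by Qc1; a2: attacked by Rb2; b2: attacked by Qc1.
Legal moves for Black: none.
In check with no legal moves → checkmate.

checkmate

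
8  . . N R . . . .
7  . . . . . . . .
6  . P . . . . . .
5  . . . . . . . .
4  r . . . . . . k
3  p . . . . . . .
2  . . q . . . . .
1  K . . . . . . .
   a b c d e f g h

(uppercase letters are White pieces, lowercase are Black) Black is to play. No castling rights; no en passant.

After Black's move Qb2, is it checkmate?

yes

After Qb2: white king on a1; in check: yes, from the black queen on b2.
King squares — b1: attacked by Qb2; a2: attacked by Qb2; b2: attacked by Pa3.
White has no legal moves → checkmate.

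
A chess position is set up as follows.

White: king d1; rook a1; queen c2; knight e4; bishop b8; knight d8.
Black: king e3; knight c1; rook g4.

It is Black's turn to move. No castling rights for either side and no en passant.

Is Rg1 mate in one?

After Rg1: white king on d1; in check: yes, from the black rook on g1.
King squares — c1: attacked by Rg1; e1: attacked by Rg1; c2: own queen; d2: attacked by Ke3; e2: attacked by Nc1.
White has no legal moves → checkmate.

yes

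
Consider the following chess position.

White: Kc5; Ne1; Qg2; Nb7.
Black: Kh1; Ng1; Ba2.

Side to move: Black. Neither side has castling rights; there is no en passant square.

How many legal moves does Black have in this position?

Black to move; king on h1.
In check: yes, from the white queen on g2.
Legal moves: none.
Count: 0.

0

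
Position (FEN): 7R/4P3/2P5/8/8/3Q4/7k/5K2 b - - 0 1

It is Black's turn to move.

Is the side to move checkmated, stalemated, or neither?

checkmate

Black to move; black king on h2.
In check: yes, from the white rook on h8.
King squares — g1: attacked by Kf1; h1: attacked by Rh8; g2: attacked by Kf1; g3: attacked by Qd3; h3: attacked by Qd3.
Legal moves for Black: none.
In check with no legal moves → checkmate.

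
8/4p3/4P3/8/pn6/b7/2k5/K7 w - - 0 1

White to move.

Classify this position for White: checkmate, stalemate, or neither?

stalemate

White to move; white king on a1.
In check: no.
King squares — b1: attacked by Kc2; a2: attacked by Nb4; b2: attacked by Kc2.
Legal moves for White: none.
Not in check and no legal moves → stalemate.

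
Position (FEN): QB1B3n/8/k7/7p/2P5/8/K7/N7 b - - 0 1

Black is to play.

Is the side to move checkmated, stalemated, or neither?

checkmate

Black to move; black king on a6.
In check: yes, from the white queen on a8.
King squares — a5: attacked by Qa8; b5: attacked by Pc4; b6: attacked by Bd8; a7: attacked by Qa8; b7: attacked by Qa8.
Legal moves for Black: none.
In check with no legal moves → checkmate.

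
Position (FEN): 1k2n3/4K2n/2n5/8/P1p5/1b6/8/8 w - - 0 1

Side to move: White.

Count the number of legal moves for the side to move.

White to move; king on e7.
In check: yes, from the black knight on c6.
Legal moves: Kxe8, Kf7, Kd7, Ke6.
Count: 4.

4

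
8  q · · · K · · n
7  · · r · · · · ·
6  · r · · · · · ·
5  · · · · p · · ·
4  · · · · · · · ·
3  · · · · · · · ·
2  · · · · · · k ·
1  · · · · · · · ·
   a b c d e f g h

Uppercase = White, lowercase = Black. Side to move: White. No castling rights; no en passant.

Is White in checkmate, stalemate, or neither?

checkmate

White to move; white king on e8.
In check: yes, from the black queen on a8.
King squares — d7: attacked by Rc7; e7: attacked by Rc7; f7: attacked by Rc7; d8: attacked by Qa8; f8: attacked by Qa8.
Legal moves for White: none.
In check with no legal moves → checkmate.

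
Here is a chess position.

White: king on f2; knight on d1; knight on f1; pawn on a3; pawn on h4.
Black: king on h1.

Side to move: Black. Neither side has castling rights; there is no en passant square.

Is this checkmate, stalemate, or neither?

stalemate

Black to move; black king on h1.
In check: no.
King squares — g1: attacked by Kf2; g2: attacked by Kf2; h2: attacked by Nf1.
Legal moves for Black: none.
Not in check and no legal moves → stalemate.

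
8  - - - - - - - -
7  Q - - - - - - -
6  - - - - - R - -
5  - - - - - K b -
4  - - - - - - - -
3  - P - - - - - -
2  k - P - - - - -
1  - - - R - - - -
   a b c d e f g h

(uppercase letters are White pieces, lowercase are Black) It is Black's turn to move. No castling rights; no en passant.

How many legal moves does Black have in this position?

1

Black to move; king on a2.
In check: yes, from the white queen on a7.
Legal moves: Kb2.
Count: 1.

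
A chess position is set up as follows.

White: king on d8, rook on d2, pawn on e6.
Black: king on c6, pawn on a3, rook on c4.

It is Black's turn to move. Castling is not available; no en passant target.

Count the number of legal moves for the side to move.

Black to move; king on c6.
In check: no.
Legal moves: Kb7, Kb6, Kc5, Kb5, Rc5, Rh4, Rg4, Rf4, Re4, Rd4+, Rb4, Ra4, Rc3, Rc2, Rc1, a2.
Count: 16.

16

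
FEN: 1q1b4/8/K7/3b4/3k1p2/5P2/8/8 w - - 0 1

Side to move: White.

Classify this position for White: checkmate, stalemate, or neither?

White to move; white king on a6.
In check: no.
King squares — a5: attacked by Bd8; b5: attacked by Qb8; b6: attacked by Qb8; a7: attacked by Qb8; b7: attacked by Bd5.
Legal moves for White: none.
Not in check and no legal moves → stalemate.

stalemate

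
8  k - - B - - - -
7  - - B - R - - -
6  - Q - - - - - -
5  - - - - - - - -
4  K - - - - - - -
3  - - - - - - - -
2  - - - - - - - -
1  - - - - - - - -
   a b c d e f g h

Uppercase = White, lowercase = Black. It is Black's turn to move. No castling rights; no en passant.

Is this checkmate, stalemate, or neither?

Black to move; black king on a8.
In check: no.
King squares — a7: attacked by Qb6; b7: attacked by Qb6; b8: attacked by Qb6.
Legal moves for Black: none.
Not in check and no legal moves → stalemate.

stalemate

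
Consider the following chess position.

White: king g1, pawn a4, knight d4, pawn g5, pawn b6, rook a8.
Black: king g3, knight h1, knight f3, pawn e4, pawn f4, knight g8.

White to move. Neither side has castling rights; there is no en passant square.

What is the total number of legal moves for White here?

White to move; king on g1.
In check: yes, from the black knight on f3.
Legal moves: Kxh1, Kf1, Nxf3.
Count: 3.

3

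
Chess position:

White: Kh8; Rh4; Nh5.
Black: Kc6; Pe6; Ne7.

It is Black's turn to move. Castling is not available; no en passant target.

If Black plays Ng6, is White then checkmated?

After Ng6: white king on h8; in check: yes, from the black knight on g6.
White has 3 legal replies: Kg8, Kh7, Kg7.
In check but a legal move exists → not checkmate.

no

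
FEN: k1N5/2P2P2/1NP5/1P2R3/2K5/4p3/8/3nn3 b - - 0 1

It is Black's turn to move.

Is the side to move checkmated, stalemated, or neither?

checkmate

Black to move; black king on a8.
In check: yes, from the white knight on b6.
King squares — a7: attacked by Nc8; b7: attacked by Pc6; b8: attacked by Pc7.
Legal moves for Black: none.
In check with no legal moves → checkmate.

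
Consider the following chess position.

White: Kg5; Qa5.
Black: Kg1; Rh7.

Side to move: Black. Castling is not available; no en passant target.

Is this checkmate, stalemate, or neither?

neither

Black to move; black king on g1.
In check: no.
Legal moves for Black include: Rh8, Rg7+, Rf7, Re7, Rd7, Rc7, Rb7, Ra7, Rh6, Rh5+, Rh4, Rh3, Rh2, Rh1, Kh2, Kg2, Kf2, Kh1, ... (list truncated; more exist).
Black has legal moves and is not in check → neither.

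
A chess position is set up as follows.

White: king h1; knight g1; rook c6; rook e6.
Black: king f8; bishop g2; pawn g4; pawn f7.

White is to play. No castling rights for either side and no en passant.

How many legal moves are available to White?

2

White to move; king on h1.
In check: yes, from the black bishop on g2.
Legal moves: Kh2, Kxg2.
Count: 2.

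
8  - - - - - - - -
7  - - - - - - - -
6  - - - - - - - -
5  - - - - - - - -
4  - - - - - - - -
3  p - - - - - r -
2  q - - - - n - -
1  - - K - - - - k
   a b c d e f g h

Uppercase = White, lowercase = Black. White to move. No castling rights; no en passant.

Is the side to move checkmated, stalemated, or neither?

White to move; white king on c1.
In check: no.
King squares — b1: attacked by Qa2; d1: attacked by Nf2; b2: attacked by Qa2; c2: attacked by Qa2; d2: attacked by Qa2.
Legal moves for White: none.
Not in check and no legal moves → stalemate.

stalemate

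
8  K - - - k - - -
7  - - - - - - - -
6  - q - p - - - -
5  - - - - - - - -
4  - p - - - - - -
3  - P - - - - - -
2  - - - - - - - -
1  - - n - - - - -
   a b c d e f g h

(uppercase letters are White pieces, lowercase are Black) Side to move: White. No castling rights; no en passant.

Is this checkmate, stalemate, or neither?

stalemate

White to move; white king on a8.
In check: no.
King squares — a7: attacked by Qb6; b7: attacked by Qb6; b8: attacked by Qb6.
Legal moves for White: none.
Not in check and no legal moves → stalemate.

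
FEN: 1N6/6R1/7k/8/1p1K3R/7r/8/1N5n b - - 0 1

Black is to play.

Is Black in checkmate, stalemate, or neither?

neither

Black to move; black king on h6.
In check: yes, from the white rook on h4.
Legal moves for Black: Kxg7, Rxh4+.
Black is in check but has 2 legal moves → neither.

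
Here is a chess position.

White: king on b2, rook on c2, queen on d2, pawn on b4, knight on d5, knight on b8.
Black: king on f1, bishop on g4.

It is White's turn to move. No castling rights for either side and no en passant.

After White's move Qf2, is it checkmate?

yes

After Qf2: black king on f1; in check: yes, from the white queen on f2.
King squares — e1: attacked by Qf2; g1: attacked by Qf2; e2: attacked by Rc2; f2: attacked by Rc2; g2: attacked by Qf2.
Black has no legal moves → checkmate.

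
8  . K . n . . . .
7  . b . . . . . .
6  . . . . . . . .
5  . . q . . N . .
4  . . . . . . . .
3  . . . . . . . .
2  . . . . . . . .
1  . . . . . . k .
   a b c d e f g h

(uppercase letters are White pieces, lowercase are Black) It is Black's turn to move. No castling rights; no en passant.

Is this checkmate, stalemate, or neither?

neither

Black to move; black king on g1.
In check: no.
Legal moves for Black include: Nf7, Ne6, Nc6+, Bc8, Ba8, Bc6, Ba6, Bd5, Be4, Bf3, Bg2, Bh1, Qf8, Qc8+, Qe7, Qc7+, Qa7+, Qd6+, ... (list truncated; more exist).
Black has legal moves and is not in check → neither.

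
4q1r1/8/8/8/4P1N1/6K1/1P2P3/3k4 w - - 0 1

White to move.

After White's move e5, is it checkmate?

After e5: black king on d1; in check: no.
Black is not in check, so this cannot be checkmate.

no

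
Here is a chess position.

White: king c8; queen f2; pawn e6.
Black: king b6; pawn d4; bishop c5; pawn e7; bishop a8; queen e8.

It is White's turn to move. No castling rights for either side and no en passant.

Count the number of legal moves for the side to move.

White to move; king on c8.
In check: yes, from the black queen on e8.
Legal moves: none.
Count: 0.

0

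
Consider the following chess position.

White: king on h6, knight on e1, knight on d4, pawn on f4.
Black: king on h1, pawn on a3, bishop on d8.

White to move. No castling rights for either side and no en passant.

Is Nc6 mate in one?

no

After Nc6: black king on h1; in check: no.
Black is not in check, so this cannot be checkmate.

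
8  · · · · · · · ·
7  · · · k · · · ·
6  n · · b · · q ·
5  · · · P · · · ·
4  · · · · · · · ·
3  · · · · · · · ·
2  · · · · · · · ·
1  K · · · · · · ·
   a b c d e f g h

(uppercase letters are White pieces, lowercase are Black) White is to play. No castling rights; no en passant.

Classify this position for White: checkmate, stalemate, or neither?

neither

White to move; white king on a1.
In check: no.
Legal moves for White: Kb2, Ka2.
White has 2 legal moves and is not in check → neither.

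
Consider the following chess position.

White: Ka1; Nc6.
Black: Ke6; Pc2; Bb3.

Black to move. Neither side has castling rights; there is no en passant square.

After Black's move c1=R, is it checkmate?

After c1=R: white king on a1; in check: yes, from the black rook on c1.
White has 1 legal reply: Kb2.
In check but a legal move exists → not checkmate.

no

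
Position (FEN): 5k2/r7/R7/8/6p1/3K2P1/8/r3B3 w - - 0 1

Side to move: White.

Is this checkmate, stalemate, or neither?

White to move; white king on d3.
In check: no.
Legal moves for White include: Rxa7, Rh6, Rg6, Rf6+, Re6, Rd6, Rc6, Rb6, Ra5, Ra4, Ra3, Ra2, Rxa1, Ke4, Kd4, Kc4, Ke3, Kc3, ... (list truncated; more exist).
White has legal moves and is not in check → neither.

neither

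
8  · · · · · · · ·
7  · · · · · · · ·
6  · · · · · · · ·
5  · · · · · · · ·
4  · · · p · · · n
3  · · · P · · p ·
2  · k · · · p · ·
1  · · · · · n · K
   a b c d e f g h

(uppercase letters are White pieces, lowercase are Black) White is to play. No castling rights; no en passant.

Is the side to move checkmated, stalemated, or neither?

White to move; white king on h1.
In check: no.
King squares — g1: attacked by Pf2; g2: attacked by Nh4; h2: attacked by Nf1.
Legal moves for White: none.
Not in check and no legal moves → stalemate.

stalemate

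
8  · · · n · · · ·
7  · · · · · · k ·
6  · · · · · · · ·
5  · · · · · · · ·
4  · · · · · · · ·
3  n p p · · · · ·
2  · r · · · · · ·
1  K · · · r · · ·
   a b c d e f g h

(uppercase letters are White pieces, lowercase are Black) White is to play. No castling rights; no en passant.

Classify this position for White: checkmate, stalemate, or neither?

White to move; white king on a1.
In check: yes, from the black rook on e1.
King squares — b1: attacked by Re1; a2: attacked by Rb2; b2: attacked by Pc3.
Legal moves for White: none.
In check with no legal moves → checkmate.

checkmate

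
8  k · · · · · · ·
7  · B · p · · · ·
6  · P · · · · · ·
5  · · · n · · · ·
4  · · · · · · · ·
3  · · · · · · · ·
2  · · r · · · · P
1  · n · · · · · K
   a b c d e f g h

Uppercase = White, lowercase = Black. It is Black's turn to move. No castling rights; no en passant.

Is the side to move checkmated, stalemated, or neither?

neither

Black to move; black king on a8.
In check: yes, from the white bishop on b7.
Legal moves for Black: Kb8, Kxb7.
Black is in check but has 2 legal moves → neither.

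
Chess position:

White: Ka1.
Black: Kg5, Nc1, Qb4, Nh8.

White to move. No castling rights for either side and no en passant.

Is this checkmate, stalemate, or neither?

White to move; white king on a1.
In check: no.
King squares — b1: attacked by Qb4; a2: attacked by Nc1; b2: attacked by Qb4.
Legal moves for White: none.
Not in check and no legal moves → stalemate.

stalemate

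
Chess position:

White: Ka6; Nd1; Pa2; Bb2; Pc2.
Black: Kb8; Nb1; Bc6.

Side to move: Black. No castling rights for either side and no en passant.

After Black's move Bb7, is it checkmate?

no

After Bb7: white king on a6; in check: yes, from the black bishop on b7.
White has 3 legal replies: Kb6, Kb5, Ka5.
In check but a legal move exists → not checkmate.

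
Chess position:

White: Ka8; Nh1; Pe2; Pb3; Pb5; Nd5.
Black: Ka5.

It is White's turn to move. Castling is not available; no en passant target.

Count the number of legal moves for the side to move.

White to move; king on a8.
In check: no.
Legal moves: Kb8, Kb7, Ka7, Ne7, Nc7, Nf6, Nb6, Nf4, Nb4, Ne3, Nc3, Ng3, Nf2, b6, b4+, e3, e4.
Count: 17.

17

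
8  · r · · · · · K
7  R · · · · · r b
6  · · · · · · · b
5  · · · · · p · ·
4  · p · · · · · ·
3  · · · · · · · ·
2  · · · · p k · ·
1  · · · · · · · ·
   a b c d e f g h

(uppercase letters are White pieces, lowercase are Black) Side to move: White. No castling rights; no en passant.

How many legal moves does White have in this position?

White to move; king on h8.
In check: yes, from the black rook on b8.
Legal moves: none.
Count: 0.

0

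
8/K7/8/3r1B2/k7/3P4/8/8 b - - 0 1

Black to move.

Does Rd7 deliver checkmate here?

no

After Rd7: white king on a7; in check: yes, from the black rook on d7.
White has 5 legal replies: Kb8, Ka8, Kb6, Ka6, Bxd7+.
In check but a legal move exists → not checkmate.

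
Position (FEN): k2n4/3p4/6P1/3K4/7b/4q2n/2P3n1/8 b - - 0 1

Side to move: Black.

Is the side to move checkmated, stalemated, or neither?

Black to move; black king on a8.
In check: no.
Legal moves for Black include: Nf7, Nb7, Ne6, Nc6, Kb8, Kb7, Ka7, Be7, Bf6, Bg5, Bg3, Bf2, Be1, Ng5, Nhf4+, Nf2, Ng1, Qe8, ... (list truncated; more exist).
Black has legal moves and is not in check → neither.

neither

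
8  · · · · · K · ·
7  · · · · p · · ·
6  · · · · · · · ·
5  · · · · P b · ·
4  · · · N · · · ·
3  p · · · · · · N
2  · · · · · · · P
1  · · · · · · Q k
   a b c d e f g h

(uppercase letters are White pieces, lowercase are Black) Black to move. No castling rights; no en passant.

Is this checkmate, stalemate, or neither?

Black to move; black king on h1.
In check: yes, from the white queen on g1.
King squares — g1: attacked by Nh3; g2: attacked by Qg1; h2: attacked by Qg1.
Legal moves for Black: none.
In check with no legal moves → checkmate.

checkmate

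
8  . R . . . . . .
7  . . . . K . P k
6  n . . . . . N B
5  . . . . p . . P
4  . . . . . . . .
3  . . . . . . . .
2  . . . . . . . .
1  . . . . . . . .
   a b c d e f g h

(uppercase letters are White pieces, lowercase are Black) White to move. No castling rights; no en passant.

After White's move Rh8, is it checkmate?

After Rh8: black king on h7; in check: yes, from the white rook on h8.
King squares — g6: attacked by Ph5; h6: attacked by Rh8; g7: attacked by Bh6; g8: attacked by Rh8; h8: attacked by Ng6.
Black has no legal moves → checkmate.

yes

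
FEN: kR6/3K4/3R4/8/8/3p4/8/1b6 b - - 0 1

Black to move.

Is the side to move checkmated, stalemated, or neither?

neither

Black to move; black king on a8.
In check: yes, from the white rook on b8.
Legal moves for Black: Kxb8, Ka7.
Black is in check but has 2 legal moves → neither.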